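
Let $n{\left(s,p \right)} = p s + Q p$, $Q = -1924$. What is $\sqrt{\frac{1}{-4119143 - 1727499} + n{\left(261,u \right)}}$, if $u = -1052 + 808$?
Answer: $\frac{\sqrt{13870594631746571966}}{5846642} \approx 637.0$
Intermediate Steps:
$u = -244$
$n{\left(s,p \right)} = - 1924 p + p s$ ($n{\left(s,p \right)} = p s - 1924 p = - 1924 p + p s$)
$\sqrt{\frac{1}{-4119143 - 1727499} + n{\left(261,u \right)}} = \sqrt{\frac{1}{-4119143 - 1727499} - 244 \left(-1924 + 261\right)} = \sqrt{\frac{1}{-5846642} - -405772} = \sqrt{- \frac{1}{5846642} + 405772} = \sqrt{\frac{2372403617623}{5846642}} = \frac{\sqrt{13870594631746571966}}{5846642}$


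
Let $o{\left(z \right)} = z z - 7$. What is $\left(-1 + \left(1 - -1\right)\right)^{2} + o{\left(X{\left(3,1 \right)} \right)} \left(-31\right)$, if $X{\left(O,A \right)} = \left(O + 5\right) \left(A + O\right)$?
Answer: $-31526$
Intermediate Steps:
$X{\left(O,A \right)} = \left(5 + O\right) \left(A + O\right)$
$o{\left(z \right)} = -7 + z^{2}$ ($o{\left(z \right)} = z^{2} - 7 = -7 + z^{2}$)
$\left(-1 + \left(1 - -1\right)\right)^{2} + o{\left(X{\left(3,1 \right)} \right)} \left(-31\right) = \left(-1 + \left(1 - -1\right)\right)^{2} + \left(-7 + \left(3^{2} + 5 \cdot 1 + 5 \cdot 3 + 1 \cdot 3\right)^{2}\right) \left(-31\right) = \left(-1 + \left(1 + 1\right)\right)^{2} + \left(-7 + \left(9 + 5 + 15 + 3\right)^{2}\right) \left(-31\right) = \left(-1 + 2\right)^{2} + \left(-7 + 32^{2}\right) \left(-31\right) = 1^{2} + \left(-7 + 1024\right) \left(-31\right) = 1 + 1017 \left(-31\right) = 1 - 31527 = -31526$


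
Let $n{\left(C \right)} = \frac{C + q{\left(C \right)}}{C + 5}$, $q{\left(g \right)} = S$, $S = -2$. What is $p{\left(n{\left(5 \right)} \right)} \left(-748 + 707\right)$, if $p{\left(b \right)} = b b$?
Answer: $- \frac{369}{100} \approx -3.69$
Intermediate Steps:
$q{\left(g \right)} = -2$
$n{\left(C \right)} = \frac{-2 + C}{5 + C}$ ($n{\left(C \right)} = \frac{C - 2}{C + 5} = \frac{-2 + C}{5 + C}$)
$p{\left(b \right)} = b^{2}$
$p{\left(n{\left(5 \right)} \right)} \left(-748 + 707\right) = \left(\frac{-2 + 5}{5 + 5}\right)^{2} \left(-748 + 707\right) = \left(\frac{1}{10} \cdot 3\right)^{2} \left(-41\right) = \left(\frac{3}{10}\right)^{2} \left(-41\right) = \frac{9}{100} \left(-41\right) = - \frac{369}{100}$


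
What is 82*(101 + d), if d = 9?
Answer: 9020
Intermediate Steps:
82*(101 + d) = 82*(101 + 9) = 82*110 = 9020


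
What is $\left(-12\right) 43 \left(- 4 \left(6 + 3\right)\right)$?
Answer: $18576$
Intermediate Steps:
$\left(-12\right) 43 \left(- 4 \left(6 + 3\right)\right) = - 516 \left(\left(-4\right) 9\right) = \left(-516\right) \left(-36\right) = 18576$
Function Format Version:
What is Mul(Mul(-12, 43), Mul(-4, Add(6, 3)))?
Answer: 18576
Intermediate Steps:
Mul(Mul(-12, 43), Mul(-4, Add(6, 3))) = Mul(-516, Mul(-4, 9)) = Mul(-516, -36) = 18576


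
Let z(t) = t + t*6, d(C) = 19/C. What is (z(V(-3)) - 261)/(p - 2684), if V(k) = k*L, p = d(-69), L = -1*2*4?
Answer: 6417/185215 ≈ 0.034646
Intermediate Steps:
L = -8 (L = -2*4 = -8)
p = -19/69 (p = 19/(-69) = 19*(-1/69) = -19/69 ≈ -0.27536)
V(k) = -8*k (V(k) = k*(-8) = -8*k)
z(t) = 7*t (z(t) = t + 6*t = 7*t)
(z(V(-3)) - 261)/(p - 2684) = (7*(-8*(-3)) - 261)/(-19/69 - 2684) = (7*24 - 261)/(-185215/69) = (168 - 261)*(-69/185215) = -93*(-69/185215) = 6417/185215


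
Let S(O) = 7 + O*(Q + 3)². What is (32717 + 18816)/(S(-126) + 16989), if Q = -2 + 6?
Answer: 51533/10822 ≈ 4.7619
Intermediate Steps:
Q = 4
S(O) = 7 + 49*O (S(O) = 7 + O*(4 + 3)² = 7 + O*7² = 7 + O*49 = 7 + 49*O)
(32717 + 18816)/(S(-126) + 16989) = (32717 + 18816)/((7 + 49*(-126)) + 16989) = 51533/((7 - 6174) + 16989) = 51533/(-6167 + 16989) = 51533/10822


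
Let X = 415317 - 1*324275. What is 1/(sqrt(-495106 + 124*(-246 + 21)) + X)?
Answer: 45521/4144584385 - I*sqrt(523006)/8289168770 ≈ 1.0983e-5 - 8.7245e-8*I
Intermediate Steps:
X = 91042 (X = 415317 - 324275 = 91042)
1/(sqrt(-495106 + 124*(-246 + 21)) + X) = 1/(sqrt(-495106 + 124*(-246 + 21)) + 91042) = 1/(sqrt(-495106 + 124*(-225)) + 91042) = 1/(sqrt(-495106 - 27900) + 91042) = 1/(sqrt(-523006) + 91042) = 1/(I*sqrt(523006) + 91042) = 1/(91042 + I*sqrt(523006))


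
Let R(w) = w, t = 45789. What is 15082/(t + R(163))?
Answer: 7541/22976 ≈ 0.32821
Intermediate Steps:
15082/(t + R(163)) = 15082/(45789 + 163) = 15082/45952 = 15082*(1/45952) = 7541/22976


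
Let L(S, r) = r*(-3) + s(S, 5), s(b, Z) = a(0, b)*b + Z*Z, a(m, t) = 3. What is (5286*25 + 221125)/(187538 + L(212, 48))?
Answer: 70655/37611 ≈ 1.8786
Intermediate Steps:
s(b, Z) = Z² + 3*b (s(b, Z) = 3*b + Z*Z = 3*b + Z² = Z² + 3*b)
L(S, r) = 25 - 3*r + 3*S (L(S, r) = r*(-3) + (5² + 3*S) = -3*r + (25 + 3*S) = 25 - 3*r + 3*S)
(5286*25 + 221125)/(187538 + L(212, 48)) = (5286*25 + 221125)/(187538 + (25 - 3*48 + 3*212)) = (132150 + 221125)/(187538 + (25 - 144 + 636)) = 353275/(187538 + 517) = 353275/188055 = 353275*(1/188055) = 70655/37611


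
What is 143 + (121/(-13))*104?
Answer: -825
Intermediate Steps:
143 + (121/(-13))*104 = 143 + (121*(-1/13))*104 = 143 - 121/13*104 = 143 - 968 = -825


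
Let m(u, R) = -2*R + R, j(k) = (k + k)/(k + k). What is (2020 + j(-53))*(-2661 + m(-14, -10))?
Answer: -5357671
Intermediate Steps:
j(k) = 1 (j(k) = (2*k)/((2*k)) = (2*k)*(1/(2*k)) = 1)
m(u, R) = -R
(2020 + j(-53))*(-2661 + m(-14, -10)) = (2020 + 1)*(-2661 - 1*(-10)) = 2021*(-2661 + 10) = 2021*(-2651) = -5357671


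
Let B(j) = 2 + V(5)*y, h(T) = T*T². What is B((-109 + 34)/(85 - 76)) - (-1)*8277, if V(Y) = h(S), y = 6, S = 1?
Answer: 8285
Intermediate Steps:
h(T) = T³
V(Y) = 1 (V(Y) = 1³ = 1)
B(j) = 8 (B(j) = 2 + 1*6 = 2 + 6 = 8)
B((-109 + 34)/(85 - 76)) - (-1)*8277 = 8 - (-1)*8277 = 8 - 1*(-8277) = 8 + 8277 = 8285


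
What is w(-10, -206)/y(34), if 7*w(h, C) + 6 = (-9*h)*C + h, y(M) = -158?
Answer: 9278/553 ≈ 16.778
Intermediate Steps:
w(h, C) = -6/7 + h/7 - 9*C*h/7 (w(h, C) = -6/7 + ((-9*h)*C + h)/7 = -6/7 + (-9*C*h + h)/7 = -6/7 + (h - 9*C*h)/7 = -6/7 + (h/7 - 9*C*h/7) = -6/7 + h/7 - 9*C*h/7)
w(-10, -206)/y(34) = (-6/7 + (⅐)*(-10) - 9/7*(-206)*(-10))/(-158) = (-6/7 - 10/7 - 18540/7)*(-1/158) = -18556/7*(-1/158) = 9278/553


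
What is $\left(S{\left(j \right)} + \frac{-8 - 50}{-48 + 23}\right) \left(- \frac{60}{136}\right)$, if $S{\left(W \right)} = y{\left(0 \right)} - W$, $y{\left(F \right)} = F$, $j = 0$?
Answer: $- \frac{87}{85} \approx -1.0235$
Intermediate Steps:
$S{\left(W \right)} = - W$ ($S{\left(W \right)} = 0 - W = - W$)
$\left(S{\left(j \right)} + \frac{-8 - 50}{-48 + 23}\right) \left(- \frac{60}{136}\right) = \left(\left(-1\right) 0 + \frac{-8 - 50}{-48 + 23}\right) \left(- \frac{60}{136}\right) = \left(0 - \frac{58}{-25}\right) \left(\left(-60\right) \frac{1}{136}\right) = \left(0 - - \frac{58}{25}\right) \left(- \frac{15}{34}\right) = \left(0 + \frac{58}{25}\right) \left(- \frac{15}{34}\right) = \frac{58}{25} \left(- \frac{15}{34}\right) = - \frac{87}{85}$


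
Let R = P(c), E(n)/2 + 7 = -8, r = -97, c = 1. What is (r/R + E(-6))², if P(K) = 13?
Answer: 237169/169 ≈ 1403.4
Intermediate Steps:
E(n) = -30 (E(n) = -14 + 2*(-8) = -14 - 16 = -30)
R = 13
(r/R + E(-6))² = (-97/13 - 30)² = (-487/13)² = 237169/169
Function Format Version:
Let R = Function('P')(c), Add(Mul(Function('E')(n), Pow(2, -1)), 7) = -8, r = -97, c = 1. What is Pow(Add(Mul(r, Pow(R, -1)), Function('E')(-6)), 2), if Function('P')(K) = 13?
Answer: Rational(237169, 169) ≈ 1403.4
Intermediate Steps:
Function('E')(n) = -30 (Function('E')(n) = Add(-14, Mul(2, -8)) = Add(-14, -16) = -30)
R = 13
Pow(Add(Mul(r, Pow(R, -1)), Function('E')(-6)), 2) = Pow(Add(Mul(-97, Pow(13, -1)), -30), 2) = Pow(Add(Mul(-97, Rational(1, 13)), -30), 2) = Pow(Add(Rational(-97, 13), -30), 2) = Pow(Rational(-487, 13), 2) = Rational(237169, 169)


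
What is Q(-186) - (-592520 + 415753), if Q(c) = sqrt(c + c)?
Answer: 176767 + 2*I*sqrt(93) ≈ 1.7677e+5 + 19.287*I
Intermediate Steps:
Q(c) = sqrt(2)*sqrt(c) (Q(c) = sqrt(2*c) = sqrt(2)*sqrt(c))
Q(-186) - (-592520 + 415753) = sqrt(2)*sqrt(-186) - (-592520 + 415753) = sqrt(2)*(I*sqrt(186)) - 1*(-176767) = 2*I*sqrt(93) + 176767 = 176767 + 2*I*sqrt(93)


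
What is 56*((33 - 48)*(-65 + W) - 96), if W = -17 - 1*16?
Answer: 76944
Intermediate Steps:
W = -33 (W = -17 - 16 = -33)
56*((33 - 48)*(-65 + W) - 96) = 56*((33 - 48)*(-65 - 33) - 96) = 56*(-15*(-98) - 96) = 56*(1470 - 96) = 56*1374 = 76944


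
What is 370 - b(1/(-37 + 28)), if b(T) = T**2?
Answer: 29969/81 ≈ 369.99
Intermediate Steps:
370 - b(1/(-37 + 28)) = 370 - (1/(-37 + 28))**2 = 370 - (1/(-9))**2 = 370 - (-1/9)**2 = 370 - 1*1/81 = 370 - 1/81 = 29969/81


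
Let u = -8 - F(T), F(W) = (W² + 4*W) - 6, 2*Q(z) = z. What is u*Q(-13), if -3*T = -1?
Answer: 403/18 ≈ 22.389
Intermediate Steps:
Q(z) = z/2
T = ⅓ (T = -⅓*(-1) = ⅓ ≈ 0.33333)
F(W) = -6 + W² + 4*W
u = -31/9 (u = -8 - (-6 + (⅓)² + 4*(⅓)) = -8 - (-6 + ⅑ + 4/3) = -8 - 1*(-41/9) = -8 + 41/9 = -31/9 ≈ -3.4444)
u*Q(-13) = -31*(-13)/18 = -31/9*(-13/2) = 403/18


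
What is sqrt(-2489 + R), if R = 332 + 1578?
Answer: I*sqrt(579) ≈ 24.062*I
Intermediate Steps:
R = 1910
sqrt(-2489 + R) = sqrt(-2489 + 1910) = sqrt(-579) = I*sqrt(579)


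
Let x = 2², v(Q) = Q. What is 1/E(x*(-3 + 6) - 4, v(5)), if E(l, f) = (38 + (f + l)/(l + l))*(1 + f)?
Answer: 8/1863 ≈ 0.0042941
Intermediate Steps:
x = 4
E(l, f) = (1 + f)*(38 + (f + l)/(2*l)) (E(l, f) = (38 + (f + l)/((2*l)))*(1 + f) = (38 + (f + l)*(1/(2*l)))*(1 + f) = (38 + (f + l)/(2*l))*(1 + f) = (1 + f)*(38 + (f + l)/(2*l)))
1/E(x*(-3 + 6) - 4, v(5)) = 1/((5 + 5² + 77*(4*(-3 + 6) - 4)*(1 + 5))/(2*(4*(-3 + 6) - 4))) = 1/((5 + 25 + 77*(4*3 - 4)*6)/(2*(4*3 - 4))) = 1/((5 + 25 + 77*(12 - 4)*6)/(2*(12 - 4))) = 1/((½)*(5 + 25 + 77*8*6)/8) = 1/((½)*(⅛)*(5 + 25 + 3696)) = 1/((½)*(⅛)*3726) = 1/(1863/8) = 8/1863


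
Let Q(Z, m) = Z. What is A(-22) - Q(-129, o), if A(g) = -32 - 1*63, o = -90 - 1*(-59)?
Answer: 34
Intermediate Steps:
o = -31 (o = -90 + 59 = -31)
A(g) = -95 (A(g) = -32 - 63 = -95)
A(-22) - Q(-129, o) = -95 - 1*(-129) = -95 + 129 = 34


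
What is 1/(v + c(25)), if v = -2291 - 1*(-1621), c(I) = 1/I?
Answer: -25/16749 ≈ -0.0014926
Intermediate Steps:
v = -670 (v = -2291 + 1621 = -670)
1/(v + c(25)) = 1/(-670 + 1/25) = 1/(-16749/25) = -25/16749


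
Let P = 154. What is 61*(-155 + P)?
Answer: -61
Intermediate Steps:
61*(-155 + P) = 61*(-155 + 154) = 61*(-1) = -61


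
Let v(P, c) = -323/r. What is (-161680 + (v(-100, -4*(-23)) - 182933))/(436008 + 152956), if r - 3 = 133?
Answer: -2756923/4711712 ≈ -0.58512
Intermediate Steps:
r = 136 (r = 3 + 133 = 136)
v(P, c) = -19/8 (v(P, c) = -323/136 = -323*1/136 = -19/8)
(-161680 + (v(-100, -4*(-23)) - 182933))/(436008 + 152956) = (-161680 + (-19/8 - 182933))/(436008 + 152956) = (-161680 - 1463483/8)/588964 = -2756923/8*1/588964 = -2756923/4711712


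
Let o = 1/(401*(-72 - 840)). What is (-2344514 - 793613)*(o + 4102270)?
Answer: -4707973042927494353/365712 ≈ -1.2873e+13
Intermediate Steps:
o = -1/365712 (o = 1/(401*(-912)) = 1/(-365712) = -1/365712 ≈ -2.7344e-6)
(-2344514 - 793613)*(o + 4102270) = (-2344514 - 793613)*(-1/365712 + 4102270) = -3138127*1500249366239/365712 = -4707973042927494353/365712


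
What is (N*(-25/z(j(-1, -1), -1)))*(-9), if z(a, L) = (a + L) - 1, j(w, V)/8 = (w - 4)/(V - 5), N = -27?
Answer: -18225/14 ≈ -1301.8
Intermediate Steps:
j(w, V) = 8*(-4 + w)/(-5 + V) (j(w, V) = 8*((w - 4)/(V - 5)) = 8*((-4 + w)/(-5 + V)) = 8*(-4 + w)/(-5 + V))
z(a, L) = -1 + L + a (z(a, L) = (L + a) - 1 = -1 + L + a)
(N*(-25/z(j(-1, -1), -1)))*(-9) = -(-675)/(-1 - 1 + 8*(-4 - 1)/(-5 - 1))*(-9) = -(-675)/(-1 - 1 + 8*(-5)/(-6))*(-9) = -(-675)/(-1 - 1 + 8*(-1/6)*(-5))*(-9) = -(-675)/(-1 - 1 + 20/3)*(-9) = -(-675)/14/3*(-9) = -(-675)*3/14*(-9) = -27*(-75/14)*(-9) = (2025/14)*(-9) = -18225/14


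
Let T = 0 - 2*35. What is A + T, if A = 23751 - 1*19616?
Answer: 4065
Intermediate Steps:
A = 4135 (A = 23751 - 19616 = 4135)
T = -70 (T = 0 - 70 = -70)
A + T = 4135 - 70 = 4065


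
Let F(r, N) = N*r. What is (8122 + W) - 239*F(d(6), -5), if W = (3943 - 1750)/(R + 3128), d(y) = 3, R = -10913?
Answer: 30378934/2595 ≈ 11707.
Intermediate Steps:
W = -731/2595 (W = (3943 - 1750)/(-10913 + 3128) = 2193/(-7785) = 2193*(-1/7785) = -731/2595 ≈ -0.28170)
(8122 + W) - 239*F(d(6), -5) = (8122 - 731/2595) - (-1195)*3 = 21075859/2595 - 239*(-15) = 21075859/2595 + 3585 = 30378934/2595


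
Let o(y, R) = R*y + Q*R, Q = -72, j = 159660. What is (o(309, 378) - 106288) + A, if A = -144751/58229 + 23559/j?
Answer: -51765865516643/3098947380 ≈ -16704.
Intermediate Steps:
A = -7246375883/3098947380 (A = -144751/58229 + 23559/159660 = -144751*1/58229 + 23559*(1/159660) = -144751/58229 + 7853/53220 = -7246375883/3098947380 ≈ -2.3383)
o(y, R) = -72*R + R*y (o(y, R) = R*y - 72*R = -72*R + R*y)
(o(309, 378) - 106288) + A = (378*(-72 + 309) - 106288) - 7246375883/3098947380 = (378*237 - 106288) - 7246375883/3098947380 = (89586 - 106288) - 7246375883/3098947380 = -16702 - 7246375883/3098947380 = -51765865516643/3098947380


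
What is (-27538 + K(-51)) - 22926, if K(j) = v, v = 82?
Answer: -50382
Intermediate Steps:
K(j) = 82
(-27538 + K(-51)) - 22926 = (-27538 + 82) - 22926 = -27456 - 22926 = -50382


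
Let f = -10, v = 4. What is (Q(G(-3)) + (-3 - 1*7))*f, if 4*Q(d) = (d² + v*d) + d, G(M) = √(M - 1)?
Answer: 110 - 25*I ≈ 110.0 - 25.0*I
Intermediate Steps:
G(M) = √(-1 + M)
Q(d) = d²/4 + 5*d/4 (Q(d) = ((d² + 4*d) + d)/4 = (d² + 5*d)/4 = d²/4 + 5*d/4)
(Q(G(-3)) + (-3 - 1*7))*f = (√(-1 - 3)*(5 + √(-1 - 3))/4 + (-3 - 1*7))*(-10) = (√(-4)*(5 + √(-4))/4 + (-3 - 7))*(-10) = ((2*I)*(5 + 2*I)/4 - 10)*(-10) = (I*(5 + 2*I)/2 - 10)*(-10) = (-10 + I*(5 + 2*I)/2)*(-10) = 100 - 5*I*(5 + 2*I)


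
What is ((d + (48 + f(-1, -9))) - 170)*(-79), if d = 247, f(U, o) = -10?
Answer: -9085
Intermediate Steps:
((d + (48 + f(-1, -9))) - 170)*(-79) = ((247 + (48 - 10)) - 170)*(-79) = ((247 + 38) - 170)*(-79) = (285 - 170)*(-79) = 115*(-79) = -9085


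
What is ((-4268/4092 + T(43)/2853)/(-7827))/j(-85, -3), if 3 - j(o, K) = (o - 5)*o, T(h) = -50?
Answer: -93797/5293584981567 ≈ -1.7719e-8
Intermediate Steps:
j(o, K) = 3 - o*(-5 + o) (j(o, K) = 3 - (o - 5)*o = 3 - (-5 + o)*o = 3 - o*(-5 + o))
((-4268/4092 + T(43)/2853)/(-7827))/j(-85, -3) = ((-4268/4092 - 50/2853)/(-7827))/(3 - 1*(-85)² + 5*(-85)) = ((-4268*1/4092 - 50*1/2853)*(-1/7827))/(3 - 1*7225 - 425) = ((-97/93 - 50/2853)*(-1/7827))/(3 - 7225 - 425) = -93797/88443*(-1/7827)/(-7647) = (93797/692243361)*(-1/7647) = -93797/5293584981567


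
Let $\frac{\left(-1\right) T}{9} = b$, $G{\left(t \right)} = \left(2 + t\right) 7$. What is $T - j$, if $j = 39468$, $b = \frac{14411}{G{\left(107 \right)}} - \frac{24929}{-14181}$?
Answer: $- \frac{143019424722}{3606701} \approx -39654.0$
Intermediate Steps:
$G{\left(t \right)} = 14 + 7 t$
$b = \frac{223383218}{10820103}$ ($b = \frac{14411}{14 + 7 \cdot 107} - \frac{24929}{-14181} = \frac{14411}{14 + 749} - - \frac{24929}{14181} = \frac{14411}{763} + \frac{24929}{14181} = \frac{223383218}{10820103} \approx 20.645$)
$T = - \frac{670149654}{3606701}$ ($T = \left(-9\right) \frac{223383218}{10820103} = - \frac{670149654}{3606701} \approx -185.81$)
$T - j = - \frac{670149654}{3606701} - 39468 = - \frac{143019424722}{3606701}$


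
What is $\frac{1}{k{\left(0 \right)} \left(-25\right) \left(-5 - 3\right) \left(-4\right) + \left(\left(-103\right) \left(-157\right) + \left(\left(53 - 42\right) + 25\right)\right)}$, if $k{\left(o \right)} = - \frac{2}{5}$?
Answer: $\frac{1}{16527} \approx 6.0507 \cdot 10^{-5}$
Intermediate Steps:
$k{\left(o \right)} = - \frac{2}{5}$ ($k{\left(o \right)} = \left(-2\right) \frac{1}{5} = - \frac{2}{5}$)
$\frac{1}{k{\left(0 \right)} \left(-25\right) \left(-5 - 3\right) \left(-4\right) + \left(\left(-103\right) \left(-157\right) + \left(\left(53 - 42\right) + 25\right)\right)} = \frac{1}{\left(- \frac{2}{5}\right) \left(-25\right) \left(-5 - 3\right) \left(-4\right) + \left(\left(-103\right) \left(-157\right) + \left(\left(53 - 42\right) + 25\right)\right)} = \frac{1}{10 \left(\left(-8\right) \left(-4\right)\right) + \left(16171 + \left(11 + 25\right)\right)} = \frac{1}{10 \cdot 32 + \left(16171 + 36\right)} = \frac{1}{320 + 16207} = \frac{1}{16527}$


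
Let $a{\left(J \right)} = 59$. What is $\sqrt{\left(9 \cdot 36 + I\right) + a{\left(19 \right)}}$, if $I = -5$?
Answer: $3 \sqrt{42} \approx 19.442$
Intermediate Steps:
$\sqrt{\left(9 \cdot 36 + I\right) + a{\left(19 \right)}} = \sqrt{\left(9 \cdot 36 - 5\right) + 59} = \sqrt{\left(324 - 5\right) + 59} = \sqrt{319 + 59} = \sqrt{378} = 3 \sqrt{42}$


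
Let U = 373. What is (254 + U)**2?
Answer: 393129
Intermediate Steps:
(254 + U)**2 = (254 + 373)**2 = 627**2 = 393129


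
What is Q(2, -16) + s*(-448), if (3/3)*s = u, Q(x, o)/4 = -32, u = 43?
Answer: -19392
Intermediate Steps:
Q(x, o) = -128 (Q(x, o) = 4*(-32) = -128)
s = 43
Q(2, -16) + s*(-448) = -128 + 43*(-448) = -128 - 19264 = -19392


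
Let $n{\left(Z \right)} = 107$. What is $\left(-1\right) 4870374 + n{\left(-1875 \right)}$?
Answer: $-4870267$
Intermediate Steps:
$\left(-1\right) 4870374 + n{\left(-1875 \right)} = \left(-1\right) 4870374 + 107 = -4870374 + 107 = -4870267$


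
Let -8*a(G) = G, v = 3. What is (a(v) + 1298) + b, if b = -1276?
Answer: 173/8 ≈ 21.625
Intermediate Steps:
a(G) = -G/8
(a(v) + 1298) + b = (-1/8*3 + 1298) - 1276 = (-3/8 + 1298) - 1276 = 10381/8 - 1276 = 173/8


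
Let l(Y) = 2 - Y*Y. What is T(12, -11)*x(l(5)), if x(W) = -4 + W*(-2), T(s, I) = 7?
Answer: 294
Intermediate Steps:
l(Y) = 2 - Y²
x(W) = -4 - 2*W
T(12, -11)*x(l(5)) = 7*(-4 - 2*(2 - 1*5²)) = 7*(-4 - 2*(2 - 1*25)) = 7*(-4 - 2*(2 - 25)) = 7*(-4 - 2*(-23)) = 7*(-4 + 46) = 7*42 = 294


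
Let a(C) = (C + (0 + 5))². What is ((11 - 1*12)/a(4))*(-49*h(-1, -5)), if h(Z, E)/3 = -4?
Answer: -196/27 ≈ -7.2593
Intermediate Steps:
h(Z, E) = -12 (h(Z, E) = 3*(-4) = -12)
a(C) = (5 + C)² (a(C) = (C + 5)² = (5 + C)²)
((11 - 1*12)/a(4))*(-49*h(-1, -5)) = ((11 - 1*12)/((5 + 4)²))*(-49*(-12)) = ((11 - 12)/(9²))*588 = -1/81*588 = -196/27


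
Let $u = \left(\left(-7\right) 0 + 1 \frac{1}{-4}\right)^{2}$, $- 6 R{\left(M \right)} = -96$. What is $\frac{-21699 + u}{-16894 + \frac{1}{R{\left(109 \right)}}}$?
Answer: $\frac{347183}{270303} \approx 1.2844$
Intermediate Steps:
$R{\left(M \right)} = 16$ ($R{\left(M \right)} = \left(- \frac{1}{6}\right) \left(-96\right) = 16$)
$u = \frac{1}{16}$ ($u = \left(0 + 1 \left(- \frac{1}{4}\right)\right)^{2} = \left(0 - \frac{1}{4}\right)^{2} = \left(- \frac{1}{4}\right)^{2} = \frac{1}{16} \approx 0.0625$)
$\frac{-21699 + u}{-16894 + \frac{1}{R{\left(109 \right)}}} = \frac{-21699 + \frac{1}{16}}{-16894 + \frac{1}{16}} = - \frac{347183}{16 \left(-16894 + \frac{1}{16}\right)} = - \frac{347183}{16 \left(- \frac{270303}{16}\right)} = \left(- \frac{347183}{16}\right) \left(- \frac{16}{270303}\right) = \frac{347183}{270303}$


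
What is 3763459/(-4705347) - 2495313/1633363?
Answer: -17888408221228/7685539691961 ≈ -2.3275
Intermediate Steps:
3763459/(-4705347) - 2495313/1633363 = 3763459*(-1/4705347) - 2495313*1/1633363 = -3763459/4705347 - 2495313/1633363 = -17888408221228/7685539691961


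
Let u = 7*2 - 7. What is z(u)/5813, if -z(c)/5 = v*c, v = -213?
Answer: 7455/5813 ≈ 1.2825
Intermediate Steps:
u = 7 (u = 14 - 7 = 7)
z(c) = 1065*c (z(c) = -(-1065)*c = 1065*c)
z(u)/5813 = (1065*7)/5813 = 7455*(1/5813) = 7455/5813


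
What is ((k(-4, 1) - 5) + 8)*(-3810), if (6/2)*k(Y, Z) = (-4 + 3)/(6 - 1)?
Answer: -11176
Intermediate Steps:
k(Y, Z) = -1/15 (k(Y, Z) = ((-4 + 3)/(6 - 1))/3 = (-1/5)/3 = (-1*1/5)/3 = (1/3)*(-1/5) = -1/15)
((k(-4, 1) - 5) + 8)*(-3810) = ((-1/15 - 5) + 8)*(-3810) = (-76/15 + 8)*(-3810) = (44/15)*(-3810) = -11176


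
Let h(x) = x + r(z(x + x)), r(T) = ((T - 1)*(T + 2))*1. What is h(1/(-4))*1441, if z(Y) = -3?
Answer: 21615/4 ≈ 5403.8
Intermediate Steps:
r(T) = (-1 + T)*(2 + T) (r(T) = ((-1 + T)*(2 + T))*1 = (-1 + T)*(2 + T))
h(x) = 4 + x (h(x) = x + (-2 - 3 + (-3)²) = x + (-2 - 3 + 9) = x + 4 = 4 + x)
h(1/(-4))*1441 = (4 + 1/(-4))*1441 = (4 - ¼)*1441 = (15/4)*1441 = 21615/4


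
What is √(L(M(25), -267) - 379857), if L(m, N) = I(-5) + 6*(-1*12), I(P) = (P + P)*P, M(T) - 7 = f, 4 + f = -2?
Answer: I*√379879 ≈ 616.34*I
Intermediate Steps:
f = -6 (f = -4 - 2 = -6)
M(T) = 1 (M(T) = 7 - 6 = 1)
I(P) = 2*P² (I(P) = (2*P)*P = 2*P²)
L(m, N) = -22 (L(m, N) = 2*(-5)² + 6*(-1*12) = 2*25 + 6*(-12) = 50 - 72 = -22)
√(L(M(25), -267) - 379857) = √(-22 - 379857) = √(-379879) = I*√379879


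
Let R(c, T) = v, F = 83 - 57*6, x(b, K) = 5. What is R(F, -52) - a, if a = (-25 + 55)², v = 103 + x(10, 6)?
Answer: -792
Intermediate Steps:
v = 108 (v = 103 + 5 = 108)
F = -259 (F = 83 - 342 = -259)
R(c, T) = 108
a = 900 (a = 30² = 900)
R(F, -52) - a = 108 - 1*900 = 108 - 900 = -792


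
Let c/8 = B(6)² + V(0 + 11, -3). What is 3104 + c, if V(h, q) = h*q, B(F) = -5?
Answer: 3040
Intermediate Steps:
c = -64 (c = 8*((-5)² + (0 + 11)*(-3)) = 8*(25 + 11*(-3)) = 8*(25 - 33) = 8*(-8) = -64)
3104 + c = 3104 - 64 = 3040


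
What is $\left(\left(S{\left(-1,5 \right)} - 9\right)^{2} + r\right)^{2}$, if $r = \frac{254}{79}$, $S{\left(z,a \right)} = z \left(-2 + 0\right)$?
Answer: $\frac{17015625}{6241} \approx 2726.4$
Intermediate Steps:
$S{\left(z,a \right)} = - 2 z$ ($S{\left(z,a \right)} = z \left(-2\right) = - 2 z$)
$r = \frac{254}{79}$ ($r = 254 \cdot \frac{1}{79} = \frac{254}{79} \approx 3.2152$)
$\left(\left(S{\left(-1,5 \right)} - 9\right)^{2} + r\right)^{2} = \left(\left(\left(-2\right) \left(-1\right) - 9\right)^{2} + \frac{254}{79}\right)^{2} = \left(\left(2 - 9\right)^{2} + \frac{254}{79}\right)^{2} = \left(\left(-7\right)^{2} + \frac{254}{79}\right)^{2} = \left(49 + \frac{254}{79}\right)^{2} = \left(\frac{4125}{79}\right)^{2} = \frac{17015625}{6241}$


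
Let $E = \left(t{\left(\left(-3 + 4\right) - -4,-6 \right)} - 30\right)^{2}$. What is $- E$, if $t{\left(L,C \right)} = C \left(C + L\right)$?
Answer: $-576$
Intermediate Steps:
$E = 576$ ($E = \left(- 6 \left(-6 + \left(\left(-3 + 4\right) - -4\right)\right) - 30\right)^{2} = \left(- 6 \left(-6 + \left(1 + 4\right)\right) - 30\right)^{2} = \left(- 6 \left(-6 + 5\right) - 30\right)^{2} = \left(\left(-6\right) \left(-1\right) - 30\right)^{2} = \left(6 - 30\right)^{2} = \left(-24\right)^{2} = 576$)
$- E = \left(-1\right) 576 = -576$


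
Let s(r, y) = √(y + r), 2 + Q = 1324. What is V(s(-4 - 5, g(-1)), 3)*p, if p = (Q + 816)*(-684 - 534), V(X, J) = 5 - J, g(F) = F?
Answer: -5208168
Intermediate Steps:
Q = 1322 (Q = -2 + 1324 = 1322)
s(r, y) = √(r + y)
p = -2604084 (p = (1322 + 816)*(-684 - 534) = 2138*(-1218) = -2604084)
V(s(-4 - 5, g(-1)), 3)*p = (5 - 1*3)*(-2604084) = (5 - 3)*(-2604084) = 2*(-2604084) = -5208168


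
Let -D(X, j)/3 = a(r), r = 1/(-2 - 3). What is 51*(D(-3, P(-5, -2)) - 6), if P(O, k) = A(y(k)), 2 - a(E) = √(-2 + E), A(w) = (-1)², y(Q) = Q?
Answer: -612 + 153*I*√55/5 ≈ -612.0 + 226.94*I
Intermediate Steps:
r = -⅕ (r = 1/(-5) = -⅕ ≈ -0.20000)
A(w) = 1
a(E) = 2 - √(-2 + E)
P(O, k) = 1
D(X, j) = -6 + 3*I*√55/5 (D(X, j) = -3*(2 - √(-2 - ⅕)) = -3*(2 - √(-11/5)) = -3*(2 - I*√55/5) = -6 + 3*I*√55/5)
51*(D(-3, P(-5, -2)) - 6) = 51*((-6 + 3*I*√55/5) - 6) = 51*(-12 + 3*I*√55/5) = -612 + 153*I*√55/5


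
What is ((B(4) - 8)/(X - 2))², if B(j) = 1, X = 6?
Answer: 49/16 ≈ 3.0625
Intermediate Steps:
((B(4) - 8)/(X - 2))² = ((1 - 8)/(6 - 2))² = (-7/4)² = 49/16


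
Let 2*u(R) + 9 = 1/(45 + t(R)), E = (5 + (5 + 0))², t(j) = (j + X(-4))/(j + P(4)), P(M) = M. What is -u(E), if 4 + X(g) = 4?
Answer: 10729/2390 ≈ 4.4891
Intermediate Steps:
X(g) = 0 (X(g) = -4 + 4 = 0)
t(j) = j/(4 + j) (t(j) = (j + 0)/(j + 4) = j/(4 + j))
E = 100 (E = (5 + 5)² = 10² = 100)
u(R) = -9/2 + 1/(2*(45 + R/(4 + R)))
-u(E) = -(-1616 - 413*100)/(4*(90 + 23*100)) = -(-1616 - 41300)/(4*(90 + 2300)) = -(-42916)/(4*2390) = -1*(-10729/2390) = 10729/2390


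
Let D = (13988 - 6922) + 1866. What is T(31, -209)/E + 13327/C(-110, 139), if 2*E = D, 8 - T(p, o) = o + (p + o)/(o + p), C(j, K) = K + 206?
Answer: 29796451/770385 ≈ 38.677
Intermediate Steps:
C(j, K) = 206 + K
D = 8932 (D = 7066 + 1866 = 8932)
T(p, o) = 7 - o (T(p, o) = 8 - (o + (p + o)/(o + p)) = 8 - (o + (o + p)/(o + p)) = 8 - (o + 1) = 8 - (1 + o) = 8 + (-1 - o) = 7 - o)
E = 4466 (E = (½)*8932 = 4466)
T(31, -209)/E + 13327/C(-110, 139) = (7 - 1*(-209))/4466 + 13327/(206 + 139) = (7 + 209)*(1/4466) + 13327/345 = 216*(1/4466) + 13327*(1/345) = 108/2233 + 13327/345 = 29796451/770385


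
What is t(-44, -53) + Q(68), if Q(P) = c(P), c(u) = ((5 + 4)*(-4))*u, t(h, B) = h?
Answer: -2492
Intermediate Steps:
c(u) = -36*u (c(u) = (9*(-4))*u = -36*u)
Q(P) = -36*P
t(-44, -53) + Q(68) = -44 - 36*68 = -44 - 2448 = -2492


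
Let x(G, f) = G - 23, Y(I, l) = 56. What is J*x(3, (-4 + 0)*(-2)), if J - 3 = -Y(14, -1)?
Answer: 1060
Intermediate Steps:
x(G, f) = -23 + G
J = -53 (J = 3 - 1*56 = 3 - 56 = -53)
J*x(3, (-4 + 0)*(-2)) = -53*(-23 + 3) = -53*(-20) = 1060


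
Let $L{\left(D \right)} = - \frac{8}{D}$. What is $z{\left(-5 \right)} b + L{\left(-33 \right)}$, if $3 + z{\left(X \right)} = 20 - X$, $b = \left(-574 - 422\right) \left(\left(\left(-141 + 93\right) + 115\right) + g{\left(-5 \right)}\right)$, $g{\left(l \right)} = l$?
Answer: $- \frac{44831944}{33} \approx -1.3585 \cdot 10^{6}$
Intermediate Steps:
$b = -61752$ ($b = \left(-574 - 422\right) \left(\left(\left(-141 + 93\right) + 115\right) - 5\right) = - 996 \left(\left(-48 + 115\right) - 5\right) = - 996 \left(67 - 5\right) = \left(-996\right) 62 = -61752$)
$z{\left(X \right)} = 17 - X$ ($z{\left(X \right)} = -3 - \left(-20 + X\right) = 17 - X$)
$z{\left(-5 \right)} b + L{\left(-33 \right)} = \left(17 - -5\right) \left(-61752\right) - \frac{8}{-33} = \left(17 + 5\right) \left(-61752\right) - - \frac{8}{33} = 22 \left(-61752\right) + \frac{8}{33} = -1358544 + \frac{8}{33} = - \frac{44831944}{33}$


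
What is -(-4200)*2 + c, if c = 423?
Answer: 8823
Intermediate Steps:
-(-4200)*2 + c = -(-4200)*2 + 423 = -350*(-24) + 423 = 8400 + 423 = 8823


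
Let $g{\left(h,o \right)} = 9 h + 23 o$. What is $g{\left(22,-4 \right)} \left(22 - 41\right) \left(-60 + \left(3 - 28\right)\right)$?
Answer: $171190$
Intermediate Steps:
$g{\left(22,-4 \right)} \left(22 - 41\right) \left(-60 + \left(3 - 28\right)\right) = \left(9 \cdot 22 + 23 \left(-4\right)\right) \left(22 - 41\right) \left(-60 + \left(3 - 28\right)\right) = \left(198 - 92\right) \left(- 19 \left(-60 + \left(3 - 28\right)\right)\right) = 106 \left(- 19 \left(-60 - 25\right)\right) = 106 \left(\left(-19\right) \left(-85\right)\right) = 106 \cdot 1615 = 171190$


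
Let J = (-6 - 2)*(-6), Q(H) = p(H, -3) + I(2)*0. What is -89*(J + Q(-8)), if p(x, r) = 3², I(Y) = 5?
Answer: -5073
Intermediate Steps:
p(x, r) = 9
Q(H) = 9 (Q(H) = 9 + 5*0 = 9 + 0 = 9)
J = 48 (J = -8*(-6) = 48)
-89*(J + Q(-8)) = -89*(48 + 9) = -89*57 = -5073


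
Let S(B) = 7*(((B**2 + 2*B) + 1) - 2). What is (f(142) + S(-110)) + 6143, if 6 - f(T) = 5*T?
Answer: 88592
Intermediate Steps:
f(T) = 6 - 5*T
S(B) = -7 + 7*B**2 + 14*B (S(B) = 7*((1 + B**2 + 2*B) - 2) = 7*(-1 + B**2 + 2*B) = -7 + 7*B**2 + 14*B)
(f(142) + S(-110)) + 6143 = ((6 - 5*142) + (-7 + 7*(-110)**2 + 14*(-110))) + 6143 = ((6 - 710) + (-7 + 7*12100 - 1540)) + 6143 = (-704 + (-7 + 84700 - 1540)) + 6143 = (-704 + 83153) + 6143 = 82449 + 6143 = 88592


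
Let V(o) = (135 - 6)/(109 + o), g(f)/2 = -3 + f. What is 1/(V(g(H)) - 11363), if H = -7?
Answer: -89/1011178 ≈ -8.8016e-5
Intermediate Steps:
g(f) = -6 + 2*f (g(f) = 2*(-3 + f) = -6 + 2*f)
V(o) = 129/(109 + o)
1/(V(g(H)) - 11363) = 1/(129/(109 + (-6 + 2*(-7))) - 11363) = 1/(129/(109 + (-6 - 14)) - 11363) = 1/(129/(109 - 20) - 11363) = 1/(129/89 - 11363) = 1/(-1011178/89) = -89/1011178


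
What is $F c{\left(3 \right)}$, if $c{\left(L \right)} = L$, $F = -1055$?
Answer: $-3165$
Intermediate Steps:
$F c{\left(3 \right)} = \left(-1055\right) 3 = -3165$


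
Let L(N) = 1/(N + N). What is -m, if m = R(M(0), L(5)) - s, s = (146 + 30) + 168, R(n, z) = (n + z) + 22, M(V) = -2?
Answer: 3239/10 ≈ 323.90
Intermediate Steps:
L(N) = 1/(2*N)
R(n, z) = 22 + n + z
s = 344 (s = 176 + 168 = 344)
m = -3239/10 (m = (22 - 2 + (½)/5) - 1*344 = (22 - 2 + (½)*(⅕)) - 344 = (22 - 2 + ⅒) - 344 = 201/10 - 344 = -3239/10 ≈ -323.90)
-m = -1*(-3239/10) = 3239/10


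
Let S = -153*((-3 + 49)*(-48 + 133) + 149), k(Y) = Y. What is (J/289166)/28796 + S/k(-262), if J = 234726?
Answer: 1292795668551471/545406980908 ≈ 2370.3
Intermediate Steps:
S = -621027 (S = -153*(46*85 + 149) = -153*(3910 + 149) = -153*4059 = -621027)
(J/289166)/28796 + S/k(-262) = (234726/289166)/28796 - 621027/(-262) = (234726*(1/289166))*(1/28796) - 621027*(-1/262) = (117363/144583)*(1/28796) + 621027/262 = 117363/4163412068 + 621027/262 = 1292795668551471/545406980908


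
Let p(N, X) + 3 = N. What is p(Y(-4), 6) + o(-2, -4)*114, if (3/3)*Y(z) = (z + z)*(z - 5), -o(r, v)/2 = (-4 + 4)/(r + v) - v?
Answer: -843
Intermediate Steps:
o(r, v) = 2*v (o(r, v) = -2*((-4 + 4)/(r + v) - v) = -2*(0/(r + v) - v) = -2*(0 - v) = -(-2)*v = 2*v)
Y(z) = 2*z*(-5 + z) (Y(z) = (z + z)*(z - 5) = (2*z)*(-5 + z) = 2*z*(-5 + z))
p(N, X) = -3 + N
p(Y(-4), 6) + o(-2, -4)*114 = (-3 + 2*(-4)*(-5 - 4)) + (2*(-4))*114 = (-3 + 2*(-4)*(-9)) - 8*114 = (-3 + 72) - 912 = 69 - 912 = -843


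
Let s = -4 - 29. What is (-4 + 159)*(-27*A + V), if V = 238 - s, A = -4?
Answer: 58745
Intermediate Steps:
s = -33
V = 271 (V = 238 - 1*(-33) = 238 + 33 = 271)
(-4 + 159)*(-27*A + V) = (-4 + 159)*(-27*(-4) + 271) = 155*(108 + 271) = 155*379 = 58745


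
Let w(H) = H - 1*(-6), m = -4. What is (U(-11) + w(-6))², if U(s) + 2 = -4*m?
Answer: 196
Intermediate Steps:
w(H) = 6 + H (w(H) = H + 6 = 6 + H)
U(s) = 14 (U(s) = -2 - 4*(-4) = -2 + 16 = 14)
(U(-11) + w(-6))² = (14 + (6 - 6))² = (14 + 0)² = 14² = 196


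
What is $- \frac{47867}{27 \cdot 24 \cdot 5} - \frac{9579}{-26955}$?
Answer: $- \frac{5596529}{388152} \approx -14.418$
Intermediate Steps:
$- \frac{47867}{27 \cdot 24 \cdot 5} - \frac{9579}{-26955} = - \frac{47867}{648 \cdot 5} - - \frac{3193}{8985} = - \frac{47867}{3240} + \frac{3193}{8985} = - \frac{5596529}{388152}$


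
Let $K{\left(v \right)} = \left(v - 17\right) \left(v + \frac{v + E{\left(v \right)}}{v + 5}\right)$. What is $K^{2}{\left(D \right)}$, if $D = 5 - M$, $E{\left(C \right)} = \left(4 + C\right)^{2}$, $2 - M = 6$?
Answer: $\frac{1478656}{49} \approx 30177.0$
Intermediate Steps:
$M = -4$ ($M = 2 - 6 = -4$)
$D = 9$ ($D = 5 - -4 = 5 + 4 = 9$)
$K{\left(v \right)} = \left(-17 + v\right) \left(v + \frac{v + \left(4 + v\right)^{2}}{5 + v}\right)$ ($K{\left(v \right)} = \left(v - 17\right) \left(v + \frac{v + \left(4 + v\right)^{2}}{v + 5}\right) = \left(-17 + v\right) \left(v + \frac{v + \left(4 + v\right)^{2}}{5 + v}\right)$)
$K^{2}{\left(D \right)} = \left(\frac{2 \left(-136 + 9^{3} - 999 - 10 \cdot 9^{2}\right)}{5 + 9}\right)^{2} = \left(\frac{2 \left(-136 + 729 - 999 - 810\right)}{14}\right)^{2} = \left(2 \cdot \frac{1}{14} \left(-136 + 729 - 999 - 810\right)\right)^{2} = \left(2 \cdot \frac{1}{14} \left(-1216\right)\right)^{2} = \left(- \frac{1216}{7}\right)^{2} = \frac{1478656}{49}$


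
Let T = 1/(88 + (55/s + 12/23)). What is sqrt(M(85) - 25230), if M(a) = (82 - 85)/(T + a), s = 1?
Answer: I*sqrt(13796072332526)/23384 ≈ 158.84*I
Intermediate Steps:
T = 23/3301 (T = 1/(88 + (55/1 + 12/23)) = 1/(88 + (55*1 + 12*(1/23))) = 1/(88 + (55 + 12/23)) = 1/(88 + 1277/23) = 1/(3301/23) = 23/3301 ≈ 0.0069676)
M(a) = -3/(23/3301 + a) (M(a) = (82 - 85)/(23/3301 + a) = -3/(23/3301 + a))
sqrt(M(85) - 25230) = sqrt(-9903/(23 + 3301*85) - 25230) = sqrt(-9903/(23 + 280585) - 25230) = sqrt(-9903/280608 - 25230) = sqrt(-9903*1/280608 - 25230) = sqrt(-3301/93536 - 25230) = sqrt(-2359916581/93536) = I*sqrt(13796072332526)/23384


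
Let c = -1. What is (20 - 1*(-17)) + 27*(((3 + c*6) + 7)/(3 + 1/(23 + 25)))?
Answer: 10549/145 ≈ 72.752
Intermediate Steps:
(20 - 1*(-17)) + 27*(((3 + c*6) + 7)/(3 + 1/(23 + 25))) = (20 - 1*(-17)) + 27*(((3 - 1*6) + 7)/(3 + 1/(23 + 25))) = (20 + 17) + 27*(((3 - 6) + 7)/(3 + 1/48)) = 37 + 27*((-3 + 7)/(3 + 1/48)) = 37 + 27*(4/(145/48)) = 37 + 27*(4*(48/145)) = 37 + 27*(192/145) = 37 + 5184/145 = 10549/145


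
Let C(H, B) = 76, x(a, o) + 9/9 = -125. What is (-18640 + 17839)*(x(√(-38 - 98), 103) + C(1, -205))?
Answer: 40050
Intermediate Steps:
x(a, o) = -126 (x(a, o) = -1 - 125 = -126)
(-18640 + 17839)*(x(√(-38 - 98), 103) + C(1, -205)) = (-18640 + 17839)*(-126 + 76) = -801*(-50) = 40050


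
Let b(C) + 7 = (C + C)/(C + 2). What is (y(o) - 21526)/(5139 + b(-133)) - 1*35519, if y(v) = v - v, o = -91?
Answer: -11945703754/336279 ≈ -35523.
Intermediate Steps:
y(v) = 0
b(C) = -7 + 2*C/(2 + C) (b(C) = -7 + (C + C)/(C + 2) = -7 + (2*C)/(2 + C) = -7 + 2*C/(2 + C))
(y(o) - 21526)/(5139 + b(-133)) - 1*35519 = (0 - 21526)/(5139 + (-14 - 5*(-133))/(2 - 133)) - 1*35519 = -21526/(5139 + (-14 + 665)/(-131)) - 35519 = -21526/(5139 - 1/131*651) - 35519 = -21526/(5139 - 651/131) - 35519 = -21526/672558/131 - 35519 = -21526*131/672558 - 35519 = -1409953/336279 - 35519 = -11945703754/336279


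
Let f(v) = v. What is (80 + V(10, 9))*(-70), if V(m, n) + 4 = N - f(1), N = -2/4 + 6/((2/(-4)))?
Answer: -4375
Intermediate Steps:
N = -25/2 (N = -2*1/4 + 6/((2*(-1/4))) = -1/2 + 6/(-1/2) = -1/2 + 6*(-2) = -1/2 - 12 = -25/2 ≈ -12.500)
V(m, n) = -35/2 (V(m, n) = -4 + (-25/2 - 1*1) = -4 + (-25/2 - 1) = -4 - 27/2 = -35/2)
(80 + V(10, 9))*(-70) = (80 - 35/2)*(-70) = (125/2)*(-70) = -4375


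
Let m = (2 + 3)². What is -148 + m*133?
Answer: 3177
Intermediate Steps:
m = 25 (m = 5² = 25)
-148 + m*133 = -148 + 25*133 = -148 + 3325 = 3177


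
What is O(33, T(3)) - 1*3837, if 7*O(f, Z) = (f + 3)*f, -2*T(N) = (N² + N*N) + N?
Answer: -25671/7 ≈ -3667.3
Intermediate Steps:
T(N) = -N² - N/2 (T(N) = -((N² + N*N) + N)/2 = -((N² + N²) + N)/2 = -(2*N² + N)/2 = -(N + 2*N²)/2 = -N² - N/2)
O(f, Z) = f*(3 + f)/7 (O(f, Z) = ((f + 3)*f)/7 = ((3 + f)*f)/7 = (f*(3 + f))/7 = f*(3 + f)/7)
O(33, T(3)) - 1*3837 = (⅐)*33*(3 + 33) - 1*3837 = (⅐)*33*36 - 3837 = 1188/7 - 3837 = -25671/7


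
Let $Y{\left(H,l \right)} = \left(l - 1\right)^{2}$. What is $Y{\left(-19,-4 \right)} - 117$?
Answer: $-92$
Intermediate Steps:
$Y{\left(H,l \right)} = \left(-1 + l\right)^{2}$
$Y{\left(-19,-4 \right)} - 117 = \left(-1 - 4\right)^{2} - 117 = \left(-5\right)^{2} - 117 = 25 - 117 = -92$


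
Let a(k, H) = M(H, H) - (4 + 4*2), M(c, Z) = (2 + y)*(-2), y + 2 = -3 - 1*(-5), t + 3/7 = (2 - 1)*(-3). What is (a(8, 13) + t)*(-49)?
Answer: 952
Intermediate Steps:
t = -24/7 (t = -3/7 + (2 - 1)*(-3) = -3/7 + 1*(-3) = -3/7 - 3 = -24/7 ≈ -3.4286)
y = 0 (y = -2 + (-3 - 1*(-5)) = -2 + (-3 + 5) = -2 + 2 = 0)
M(c, Z) = -4 (M(c, Z) = (2 + 0)*(-2) = 2*(-2) = -4)
a(k, H) = -16 (a(k, H) = -4 - (4 + 4*2) = -4 - (4 + 8) = -4 - 1*12 = -4 - 12 = -16)
(a(8, 13) + t)*(-49) = (-16 - 24/7)*(-49) = -136/7*(-49) = 952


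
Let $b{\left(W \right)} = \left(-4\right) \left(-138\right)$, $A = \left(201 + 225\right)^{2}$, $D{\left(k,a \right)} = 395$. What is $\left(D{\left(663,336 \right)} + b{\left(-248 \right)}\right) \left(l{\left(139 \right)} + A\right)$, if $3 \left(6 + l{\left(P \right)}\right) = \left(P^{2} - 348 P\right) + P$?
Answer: $\frac{488176606}{3} \approx 1.6273 \cdot 10^{8}$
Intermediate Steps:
$A = 181476$ ($A = 426^{2} = 181476$)
$b{\left(W \right)} = 552$
$l{\left(P \right)} = -6 - \frac{347 P}{3} + \frac{P^{2}}{3}$ ($l{\left(P \right)} = -6 + \frac{\left(P^{2} - 348 P\right) + P}{3} = -6 + \frac{P^{2} - 347 P}{3} = -6 + \left(- \frac{347 P}{3} + \frac{P^{2}}{3}\right) = -6 - \frac{347 P}{3} + \frac{P^{2}}{3}$)
$\left(D{\left(663,336 \right)} + b{\left(-248 \right)}\right) \left(l{\left(139 \right)} + A\right) = \left(395 + 552\right) \left(\left(-6 - \frac{48233}{3} + \frac{139^{2}}{3}\right) + 181476\right) = 947 \left(\left(-6 - \frac{48233}{3} + \frac{1}{3} \cdot 19321\right) + 181476\right) = 947 \left(\left(-6 - \frac{48233}{3} + \frac{19321}{3}\right) + 181476\right) = 947 \left(- \frac{28930}{3} + 181476\right) = 947 \cdot \frac{515498}{3} = \frac{488176606}{3}$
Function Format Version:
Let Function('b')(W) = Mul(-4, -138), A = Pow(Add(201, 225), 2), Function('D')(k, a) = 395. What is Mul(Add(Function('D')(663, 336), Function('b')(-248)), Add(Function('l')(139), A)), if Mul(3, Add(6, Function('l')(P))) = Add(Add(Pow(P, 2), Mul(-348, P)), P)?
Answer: Rational(488176606, 3) ≈ 1.6273e+8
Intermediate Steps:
A = 181476 (A = Pow(426, 2) = 181476)
Function('b')(W) = 552
Function('l')(P) = Add(-6, Mul(Rational(-347, 3), P), Mul(Rational(1, 3), Pow(P, 2))) (Function('l')(P) = Add(-6, Mul(Rational(1, 3), Add(Add(Pow(P, 2), Mul(-348, P)), P))) = Add(-6, Mul(Rational(1, 3), Add(Pow(P, 2), Mul(-347, P)))) = Add(-6, Add(Mul(Rational(-347, 3), P), Mul(Rational(1, 3), Pow(P, 2)))) = Add(-6, Mul(Rational(-347, 3), P), Mul(Rational(1, 3), Pow(P, 2))))
Mul(Add(Function('D')(663, 336), Function('b')(-248)), Add(Function('l')(139), A)) = Mul(Add(395, 552), Add(Add(-6, Mul(Rational(-347, 3), 139), Mul(Rational(1, 3), Pow(139, 2))), 181476)) = Mul(947, Add(Add(-6, Rational(-48233, 3), Mul(Rational(1, 3), 19321)), 181476)) = Mul(947, Add(Add(-6, Rational(-48233, 3), Rational(19321, 3)), 181476)) = Mul(947, Add(Rational(-28930, 3), 181476)) = Mul(947, Rational(515498, 3)) = Rational(488176606, 3)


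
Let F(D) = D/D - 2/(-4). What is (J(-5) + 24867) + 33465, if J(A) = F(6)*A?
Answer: 116649/2 ≈ 58325.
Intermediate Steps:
F(D) = 3/2 (F(D) = 1 - 2*(-1/4) = 1 + 1/2 = 3/2)
J(A) = 3*A/2
(J(-5) + 24867) + 33465 = ((3/2)*(-5) + 24867) + 33465 = (-15/2 + 24867) + 33465 = 49719/2 + 33465 = 116649/2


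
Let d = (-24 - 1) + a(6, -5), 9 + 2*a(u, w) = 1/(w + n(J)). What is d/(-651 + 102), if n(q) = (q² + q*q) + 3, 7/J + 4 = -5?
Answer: 3857/70272 ≈ 0.054887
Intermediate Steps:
J = -7/9 (J = 7/(-4 - 5) = 7/(-9) = 7*(-⅑) = -7/9 ≈ -0.77778)
n(q) = 3 + 2*q² (n(q) = (q² + q²) + 3 = 2*q² + 3 = 3 + 2*q²)
a(u, w) = -9/2 + 1/(2*(341/81 + w)) (a(u, w) = -9/2 + 1/(2*(w + (3 + 2*(-7/9)²))) = -9/2 + 1/(2*(w + (3 + 2*(49/81)))) = -9/2 + 1/(2*(w + (3 + 98/81))) = -9/2 + 1/(2*(w + 341/81)) = -9/2 + 1/(2*(341/81 + w)))
d = -3857/128 (d = (-24 - 1) + 9*(-332 - 81*(-5))/(2*(341 + 81*(-5))) = -25 + 9*(-332 + 405)/(2*(341 - 405)) = -25 + (9/2)*73/(-64) = -25 + (9/2)*(-1/64)*73 = -25 - 657/128 = -3857/128 ≈ -30.133)
d/(-651 + 102) = -3857/128/(-651 + 102) = -3857/128/(-549) = -1/549*(-3857/128) = 3857/70272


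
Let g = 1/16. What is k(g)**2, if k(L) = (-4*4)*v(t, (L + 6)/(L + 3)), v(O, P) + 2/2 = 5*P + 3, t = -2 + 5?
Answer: 87011584/2401 ≈ 36240.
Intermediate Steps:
t = 3
g = 1/16 ≈ 0.062500
v(O, P) = 2 + 5*P (v(O, P) = -1 + (5*P + 3) = -1 + (3 + 5*P) = 2 + 5*P)
k(L) = -32 - 80*(6 + L)/(3 + L) (k(L) = (-4*4)*(2 + 5*((L + 6)/(L + 3))) = -16*(2 + 5*((6 + L)/(3 + L))) = -16*(2 + 5*(6 + L)/(3 + L)) = -32 - 80*(6 + L)/(3 + L))
k(g)**2 = (16*(-36 - 7*1/16)/(3 + 1/16))**2 = (16*(-36 - 7/16)/(49/16))**2 = (16*(16/49)*(-583/16))**2 = (-9328/49)**2 = 87011584/2401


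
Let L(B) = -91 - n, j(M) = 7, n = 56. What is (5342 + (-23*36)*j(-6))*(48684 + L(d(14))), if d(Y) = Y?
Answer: -22035798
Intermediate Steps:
L(B) = -147 (L(B) = -91 - 1*56 = -91 - 56 = -147)
(5342 + (-23*36)*j(-6))*(48684 + L(d(14))) = (5342 - 23*36*7)*(48684 - 147) = (5342 - 828*7)*48537 = (5342 - 5796)*48537 = -454*48537 = -22035798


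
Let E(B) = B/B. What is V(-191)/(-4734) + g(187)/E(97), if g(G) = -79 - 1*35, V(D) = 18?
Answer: -29983/263 ≈ -114.00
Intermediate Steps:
g(G) = -114 (g(G) = -79 - 35 = -114)
E(B) = 1
V(-191)/(-4734) + g(187)/E(97) = 18/(-4734) - 114/1 = 18*(-1/4734) - 114*1 = -1/263 - 114 = -29983/263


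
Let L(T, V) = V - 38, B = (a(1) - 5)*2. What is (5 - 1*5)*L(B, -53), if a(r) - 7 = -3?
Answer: 0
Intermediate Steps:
a(r) = 4 (a(r) = 7 - 3 = 4)
B = -2 (B = (4 - 5)*2 = -1*2 = -2)
L(T, V) = -38 + V
(5 - 1*5)*L(B, -53) = (5 - 1*5)*(-38 - 53) = (5 - 5)*(-91) = 0*(-91) = 0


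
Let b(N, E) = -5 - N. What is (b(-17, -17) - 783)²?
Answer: 594441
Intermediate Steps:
(b(-17, -17) - 783)² = ((-5 - 1*(-17)) - 783)² = ((-5 + 17) - 783)² = (12 - 783)² = (-771)² = 594441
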